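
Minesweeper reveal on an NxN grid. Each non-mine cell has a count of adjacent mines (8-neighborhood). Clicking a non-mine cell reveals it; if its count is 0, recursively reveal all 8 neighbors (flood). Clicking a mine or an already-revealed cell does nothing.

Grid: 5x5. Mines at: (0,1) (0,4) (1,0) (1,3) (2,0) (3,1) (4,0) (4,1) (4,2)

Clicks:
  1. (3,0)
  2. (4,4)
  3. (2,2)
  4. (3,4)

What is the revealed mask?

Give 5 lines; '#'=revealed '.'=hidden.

Click 1 (3,0) count=4: revealed 1 new [(3,0)] -> total=1
Click 2 (4,4) count=0: revealed 6 new [(2,3) (2,4) (3,3) (3,4) (4,3) (4,4)] -> total=7
Click 3 (2,2) count=2: revealed 1 new [(2,2)] -> total=8
Click 4 (3,4) count=0: revealed 0 new [(none)] -> total=8

Answer: .....
.....
..###
#..##
...##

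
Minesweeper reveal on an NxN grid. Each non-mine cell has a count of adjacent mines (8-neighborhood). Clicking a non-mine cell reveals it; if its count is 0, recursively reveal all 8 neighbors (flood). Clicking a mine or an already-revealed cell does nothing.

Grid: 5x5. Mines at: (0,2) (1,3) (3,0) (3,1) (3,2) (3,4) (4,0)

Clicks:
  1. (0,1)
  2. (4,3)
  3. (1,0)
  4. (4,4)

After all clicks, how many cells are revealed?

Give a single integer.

Answer: 8

Derivation:
Click 1 (0,1) count=1: revealed 1 new [(0,1)] -> total=1
Click 2 (4,3) count=2: revealed 1 new [(4,3)] -> total=2
Click 3 (1,0) count=0: revealed 5 new [(0,0) (1,0) (1,1) (2,0) (2,1)] -> total=7
Click 4 (4,4) count=1: revealed 1 new [(4,4)] -> total=8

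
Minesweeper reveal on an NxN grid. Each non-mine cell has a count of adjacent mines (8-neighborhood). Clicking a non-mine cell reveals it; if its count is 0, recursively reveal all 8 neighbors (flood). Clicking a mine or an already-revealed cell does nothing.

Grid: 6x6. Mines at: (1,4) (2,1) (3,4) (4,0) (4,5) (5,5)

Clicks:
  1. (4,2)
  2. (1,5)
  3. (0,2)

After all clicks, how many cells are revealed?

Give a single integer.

Answer: 20

Derivation:
Click 1 (4,2) count=0: revealed 11 new [(3,1) (3,2) (3,3) (4,1) (4,2) (4,3) (4,4) (5,1) (5,2) (5,3) (5,4)] -> total=11
Click 2 (1,5) count=1: revealed 1 new [(1,5)] -> total=12
Click 3 (0,2) count=0: revealed 8 new [(0,0) (0,1) (0,2) (0,3) (1,0) (1,1) (1,2) (1,3)] -> total=20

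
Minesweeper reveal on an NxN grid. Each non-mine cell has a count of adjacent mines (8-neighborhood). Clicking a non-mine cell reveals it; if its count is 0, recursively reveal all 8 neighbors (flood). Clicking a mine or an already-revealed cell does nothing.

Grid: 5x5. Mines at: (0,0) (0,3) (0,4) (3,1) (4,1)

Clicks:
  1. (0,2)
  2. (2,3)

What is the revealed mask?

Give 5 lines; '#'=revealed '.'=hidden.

Click 1 (0,2) count=1: revealed 1 new [(0,2)] -> total=1
Click 2 (2,3) count=0: revealed 12 new [(1,2) (1,3) (1,4) (2,2) (2,3) (2,4) (3,2) (3,3) (3,4) (4,2) (4,3) (4,4)] -> total=13

Answer: ..#..
..###
..###
..###
..###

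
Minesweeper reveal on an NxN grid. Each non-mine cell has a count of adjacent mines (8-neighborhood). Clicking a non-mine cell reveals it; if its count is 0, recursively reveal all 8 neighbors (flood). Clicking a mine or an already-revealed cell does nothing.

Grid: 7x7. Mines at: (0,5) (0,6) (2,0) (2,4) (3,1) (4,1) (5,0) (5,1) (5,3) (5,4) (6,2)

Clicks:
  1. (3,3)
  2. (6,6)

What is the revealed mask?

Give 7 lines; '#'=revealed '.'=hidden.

Click 1 (3,3) count=1: revealed 1 new [(3,3)] -> total=1
Click 2 (6,6) count=0: revealed 12 new [(1,5) (1,6) (2,5) (2,6) (3,5) (3,6) (4,5) (4,6) (5,5) (5,6) (6,5) (6,6)] -> total=13

Answer: .......
.....##
.....##
...#.##
.....##
.....##
.....##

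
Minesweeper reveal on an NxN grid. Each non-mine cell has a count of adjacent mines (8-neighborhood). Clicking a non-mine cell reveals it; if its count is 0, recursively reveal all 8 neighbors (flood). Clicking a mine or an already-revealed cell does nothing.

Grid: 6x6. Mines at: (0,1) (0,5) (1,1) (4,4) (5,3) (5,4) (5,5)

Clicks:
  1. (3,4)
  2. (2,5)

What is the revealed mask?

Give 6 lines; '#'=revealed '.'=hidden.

Answer: ..###.
..####
######
######
####..
###...

Derivation:
Click 1 (3,4) count=1: revealed 1 new [(3,4)] -> total=1
Click 2 (2,5) count=0: revealed 25 new [(0,2) (0,3) (0,4) (1,2) (1,3) (1,4) (1,5) (2,0) (2,1) (2,2) (2,3) (2,4) (2,5) (3,0) (3,1) (3,2) (3,3) (3,5) (4,0) (4,1) (4,2) (4,3) (5,0) (5,1) (5,2)] -> total=26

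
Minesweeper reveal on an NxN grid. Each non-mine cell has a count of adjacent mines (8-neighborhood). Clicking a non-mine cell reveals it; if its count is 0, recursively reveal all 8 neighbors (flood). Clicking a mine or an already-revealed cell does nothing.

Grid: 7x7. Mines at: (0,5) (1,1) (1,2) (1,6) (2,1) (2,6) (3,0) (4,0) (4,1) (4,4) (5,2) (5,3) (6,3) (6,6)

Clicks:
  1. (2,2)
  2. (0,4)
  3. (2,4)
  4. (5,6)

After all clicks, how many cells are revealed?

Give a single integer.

Click 1 (2,2) count=3: revealed 1 new [(2,2)] -> total=1
Click 2 (0,4) count=1: revealed 1 new [(0,4)] -> total=2
Click 3 (2,4) count=0: revealed 9 new [(1,3) (1,4) (1,5) (2,3) (2,4) (2,5) (3,3) (3,4) (3,5)] -> total=11
Click 4 (5,6) count=1: revealed 1 new [(5,6)] -> total=12

Answer: 12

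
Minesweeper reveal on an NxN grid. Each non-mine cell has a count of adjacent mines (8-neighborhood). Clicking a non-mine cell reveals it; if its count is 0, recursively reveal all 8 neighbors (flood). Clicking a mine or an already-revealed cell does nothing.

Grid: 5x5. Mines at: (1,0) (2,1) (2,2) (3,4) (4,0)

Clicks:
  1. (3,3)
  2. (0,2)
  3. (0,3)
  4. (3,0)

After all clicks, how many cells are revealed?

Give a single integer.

Answer: 12

Derivation:
Click 1 (3,3) count=2: revealed 1 new [(3,3)] -> total=1
Click 2 (0,2) count=0: revealed 10 new [(0,1) (0,2) (0,3) (0,4) (1,1) (1,2) (1,3) (1,4) (2,3) (2,4)] -> total=11
Click 3 (0,3) count=0: revealed 0 new [(none)] -> total=11
Click 4 (3,0) count=2: revealed 1 new [(3,0)] -> total=12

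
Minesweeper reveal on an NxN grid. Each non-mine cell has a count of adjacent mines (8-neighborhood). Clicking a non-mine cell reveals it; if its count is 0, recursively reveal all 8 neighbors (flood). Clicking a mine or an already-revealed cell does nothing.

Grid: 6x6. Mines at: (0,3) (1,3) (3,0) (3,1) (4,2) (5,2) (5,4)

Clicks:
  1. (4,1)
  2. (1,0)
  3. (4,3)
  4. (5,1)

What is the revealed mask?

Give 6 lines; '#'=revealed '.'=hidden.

Answer: ###...
###...
###...
......
.#.#..
.#....

Derivation:
Click 1 (4,1) count=4: revealed 1 new [(4,1)] -> total=1
Click 2 (1,0) count=0: revealed 9 new [(0,0) (0,1) (0,2) (1,0) (1,1) (1,2) (2,0) (2,1) (2,2)] -> total=10
Click 3 (4,3) count=3: revealed 1 new [(4,3)] -> total=11
Click 4 (5,1) count=2: revealed 1 new [(5,1)] -> total=12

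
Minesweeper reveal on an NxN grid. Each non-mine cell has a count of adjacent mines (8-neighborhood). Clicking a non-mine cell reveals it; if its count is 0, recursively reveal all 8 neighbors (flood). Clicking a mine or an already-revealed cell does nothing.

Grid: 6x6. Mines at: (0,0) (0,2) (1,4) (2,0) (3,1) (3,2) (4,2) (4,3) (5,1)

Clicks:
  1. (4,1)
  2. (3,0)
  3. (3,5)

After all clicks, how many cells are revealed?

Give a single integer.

Click 1 (4,1) count=4: revealed 1 new [(4,1)] -> total=1
Click 2 (3,0) count=2: revealed 1 new [(3,0)] -> total=2
Click 3 (3,5) count=0: revealed 8 new [(2,4) (2,5) (3,4) (3,5) (4,4) (4,5) (5,4) (5,5)] -> total=10

Answer: 10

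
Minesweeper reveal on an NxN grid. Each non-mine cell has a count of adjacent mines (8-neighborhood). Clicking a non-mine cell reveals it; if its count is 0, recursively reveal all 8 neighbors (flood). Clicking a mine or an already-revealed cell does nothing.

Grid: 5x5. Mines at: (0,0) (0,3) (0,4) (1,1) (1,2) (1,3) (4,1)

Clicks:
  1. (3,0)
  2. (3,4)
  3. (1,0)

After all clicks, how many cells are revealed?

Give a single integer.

Answer: 11

Derivation:
Click 1 (3,0) count=1: revealed 1 new [(3,0)] -> total=1
Click 2 (3,4) count=0: revealed 9 new [(2,2) (2,3) (2,4) (3,2) (3,3) (3,4) (4,2) (4,3) (4,4)] -> total=10
Click 3 (1,0) count=2: revealed 1 new [(1,0)] -> total=11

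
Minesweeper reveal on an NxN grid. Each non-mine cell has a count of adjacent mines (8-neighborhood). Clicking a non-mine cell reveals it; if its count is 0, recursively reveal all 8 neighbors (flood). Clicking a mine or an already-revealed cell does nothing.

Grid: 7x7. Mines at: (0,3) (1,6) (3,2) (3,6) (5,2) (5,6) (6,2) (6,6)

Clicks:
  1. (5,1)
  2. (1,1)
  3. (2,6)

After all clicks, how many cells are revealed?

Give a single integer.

Answer: 18

Derivation:
Click 1 (5,1) count=2: revealed 1 new [(5,1)] -> total=1
Click 2 (1,1) count=0: revealed 16 new [(0,0) (0,1) (0,2) (1,0) (1,1) (1,2) (2,0) (2,1) (2,2) (3,0) (3,1) (4,0) (4,1) (5,0) (6,0) (6,1)] -> total=17
Click 3 (2,6) count=2: revealed 1 new [(2,6)] -> total=18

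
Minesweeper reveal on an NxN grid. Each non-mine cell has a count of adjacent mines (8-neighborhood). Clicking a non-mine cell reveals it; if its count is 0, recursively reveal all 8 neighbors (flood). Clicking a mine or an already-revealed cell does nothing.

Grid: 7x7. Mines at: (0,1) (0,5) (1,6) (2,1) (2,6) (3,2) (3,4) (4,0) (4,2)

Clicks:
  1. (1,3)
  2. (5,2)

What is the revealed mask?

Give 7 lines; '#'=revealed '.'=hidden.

Click 1 (1,3) count=0: revealed 9 new [(0,2) (0,3) (0,4) (1,2) (1,3) (1,4) (2,2) (2,3) (2,4)] -> total=9
Click 2 (5,2) count=1: revealed 1 new [(5,2)] -> total=10

Answer: ..###..
..###..
..###..
.......
.......
..#....
.......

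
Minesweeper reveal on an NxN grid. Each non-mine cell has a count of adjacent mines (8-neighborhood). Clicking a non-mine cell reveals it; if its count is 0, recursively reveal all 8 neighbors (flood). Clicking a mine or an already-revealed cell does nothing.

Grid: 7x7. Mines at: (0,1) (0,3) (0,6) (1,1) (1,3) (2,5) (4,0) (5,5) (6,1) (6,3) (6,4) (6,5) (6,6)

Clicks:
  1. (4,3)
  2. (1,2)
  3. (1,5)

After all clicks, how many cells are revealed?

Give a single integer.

Click 1 (4,3) count=0: revealed 16 new [(2,1) (2,2) (2,3) (2,4) (3,1) (3,2) (3,3) (3,4) (4,1) (4,2) (4,3) (4,4) (5,1) (5,2) (5,3) (5,4)] -> total=16
Click 2 (1,2) count=4: revealed 1 new [(1,2)] -> total=17
Click 3 (1,5) count=2: revealed 1 new [(1,5)] -> total=18

Answer: 18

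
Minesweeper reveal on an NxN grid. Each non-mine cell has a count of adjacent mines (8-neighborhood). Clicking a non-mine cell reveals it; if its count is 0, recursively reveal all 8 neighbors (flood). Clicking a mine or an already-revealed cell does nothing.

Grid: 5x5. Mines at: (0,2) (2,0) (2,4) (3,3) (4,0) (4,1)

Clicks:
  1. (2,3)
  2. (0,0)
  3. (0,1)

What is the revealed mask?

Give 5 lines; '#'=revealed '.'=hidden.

Answer: ##...
##...
...#.
.....
.....

Derivation:
Click 1 (2,3) count=2: revealed 1 new [(2,3)] -> total=1
Click 2 (0,0) count=0: revealed 4 new [(0,0) (0,1) (1,0) (1,1)] -> total=5
Click 3 (0,1) count=1: revealed 0 new [(none)] -> total=5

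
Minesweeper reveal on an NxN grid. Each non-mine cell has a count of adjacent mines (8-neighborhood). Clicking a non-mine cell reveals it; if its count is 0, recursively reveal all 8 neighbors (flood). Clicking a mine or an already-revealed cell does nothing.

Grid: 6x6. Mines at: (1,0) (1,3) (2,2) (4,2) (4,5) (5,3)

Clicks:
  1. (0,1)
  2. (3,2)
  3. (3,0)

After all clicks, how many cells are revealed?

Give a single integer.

Click 1 (0,1) count=1: revealed 1 new [(0,1)] -> total=1
Click 2 (3,2) count=2: revealed 1 new [(3,2)] -> total=2
Click 3 (3,0) count=0: revealed 8 new [(2,0) (2,1) (3,0) (3,1) (4,0) (4,1) (5,0) (5,1)] -> total=10

Answer: 10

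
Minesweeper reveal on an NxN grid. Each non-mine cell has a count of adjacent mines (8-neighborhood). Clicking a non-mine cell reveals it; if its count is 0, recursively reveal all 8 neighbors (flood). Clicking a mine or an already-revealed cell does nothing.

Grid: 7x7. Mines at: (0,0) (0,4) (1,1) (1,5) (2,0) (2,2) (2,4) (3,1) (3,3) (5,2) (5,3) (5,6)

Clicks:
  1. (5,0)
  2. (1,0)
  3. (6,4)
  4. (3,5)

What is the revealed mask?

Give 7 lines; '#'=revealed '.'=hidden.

Answer: .......
#......
.......
.....#.
##.....
##.....
##..#..

Derivation:
Click 1 (5,0) count=0: revealed 6 new [(4,0) (4,1) (5,0) (5,1) (6,0) (6,1)] -> total=6
Click 2 (1,0) count=3: revealed 1 new [(1,0)] -> total=7
Click 3 (6,4) count=1: revealed 1 new [(6,4)] -> total=8
Click 4 (3,5) count=1: revealed 1 new [(3,5)] -> total=9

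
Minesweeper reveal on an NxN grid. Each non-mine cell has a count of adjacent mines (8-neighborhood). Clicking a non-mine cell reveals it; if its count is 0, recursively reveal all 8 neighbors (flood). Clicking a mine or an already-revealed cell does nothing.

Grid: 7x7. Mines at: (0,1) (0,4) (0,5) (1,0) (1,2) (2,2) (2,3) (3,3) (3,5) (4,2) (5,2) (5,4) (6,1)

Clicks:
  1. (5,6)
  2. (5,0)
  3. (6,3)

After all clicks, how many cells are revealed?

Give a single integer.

Answer: 8

Derivation:
Click 1 (5,6) count=0: revealed 6 new [(4,5) (4,6) (5,5) (5,6) (6,5) (6,6)] -> total=6
Click 2 (5,0) count=1: revealed 1 new [(5,0)] -> total=7
Click 3 (6,3) count=2: revealed 1 new [(6,3)] -> total=8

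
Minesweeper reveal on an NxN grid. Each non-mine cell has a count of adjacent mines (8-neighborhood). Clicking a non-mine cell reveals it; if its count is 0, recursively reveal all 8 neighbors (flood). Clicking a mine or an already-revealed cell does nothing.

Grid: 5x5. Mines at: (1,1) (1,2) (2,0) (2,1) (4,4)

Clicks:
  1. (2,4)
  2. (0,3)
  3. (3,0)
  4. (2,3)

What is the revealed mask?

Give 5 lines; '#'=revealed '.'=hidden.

Answer: ...##
...##
...##
#..##
.....

Derivation:
Click 1 (2,4) count=0: revealed 8 new [(0,3) (0,4) (1,3) (1,4) (2,3) (2,4) (3,3) (3,4)] -> total=8
Click 2 (0,3) count=1: revealed 0 new [(none)] -> total=8
Click 3 (3,0) count=2: revealed 1 new [(3,0)] -> total=9
Click 4 (2,3) count=1: revealed 0 new [(none)] -> total=9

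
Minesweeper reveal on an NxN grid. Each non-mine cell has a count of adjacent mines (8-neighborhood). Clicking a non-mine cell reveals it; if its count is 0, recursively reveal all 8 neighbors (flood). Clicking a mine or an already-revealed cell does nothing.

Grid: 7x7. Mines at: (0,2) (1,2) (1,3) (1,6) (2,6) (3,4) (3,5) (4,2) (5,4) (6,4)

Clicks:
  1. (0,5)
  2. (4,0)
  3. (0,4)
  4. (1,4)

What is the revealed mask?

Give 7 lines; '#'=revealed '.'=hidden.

Click 1 (0,5) count=1: revealed 1 new [(0,5)] -> total=1
Click 2 (4,0) count=0: revealed 18 new [(0,0) (0,1) (1,0) (1,1) (2,0) (2,1) (3,0) (3,1) (4,0) (4,1) (5,0) (5,1) (5,2) (5,3) (6,0) (6,1) (6,2) (6,3)] -> total=19
Click 3 (0,4) count=1: revealed 1 new [(0,4)] -> total=20
Click 4 (1,4) count=1: revealed 1 new [(1,4)] -> total=21

Answer: ##..##.
##..#..
##.....
##.....
##.....
####...
####...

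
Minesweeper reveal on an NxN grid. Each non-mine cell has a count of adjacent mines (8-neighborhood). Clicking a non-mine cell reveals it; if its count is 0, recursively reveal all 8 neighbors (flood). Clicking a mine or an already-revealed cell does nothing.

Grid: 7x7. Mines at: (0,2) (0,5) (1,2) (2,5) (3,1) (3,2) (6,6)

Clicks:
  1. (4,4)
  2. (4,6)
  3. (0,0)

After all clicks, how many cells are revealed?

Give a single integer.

Click 1 (4,4) count=0: revealed 24 new [(3,3) (3,4) (3,5) (3,6) (4,0) (4,1) (4,2) (4,3) (4,4) (4,5) (4,6) (5,0) (5,1) (5,2) (5,3) (5,4) (5,5) (5,6) (6,0) (6,1) (6,2) (6,3) (6,4) (6,5)] -> total=24
Click 2 (4,6) count=0: revealed 0 new [(none)] -> total=24
Click 3 (0,0) count=0: revealed 6 new [(0,0) (0,1) (1,0) (1,1) (2,0) (2,1)] -> total=30

Answer: 30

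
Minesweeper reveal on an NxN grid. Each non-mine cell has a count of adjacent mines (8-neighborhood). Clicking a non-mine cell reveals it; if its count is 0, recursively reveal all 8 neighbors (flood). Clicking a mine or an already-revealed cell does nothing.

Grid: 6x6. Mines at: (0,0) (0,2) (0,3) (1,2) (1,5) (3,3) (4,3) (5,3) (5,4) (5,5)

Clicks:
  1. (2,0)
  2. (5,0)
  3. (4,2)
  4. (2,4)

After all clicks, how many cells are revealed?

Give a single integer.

Answer: 15

Derivation:
Click 1 (2,0) count=0: revealed 14 new [(1,0) (1,1) (2,0) (2,1) (2,2) (3,0) (3,1) (3,2) (4,0) (4,1) (4,2) (5,0) (5,1) (5,2)] -> total=14
Click 2 (5,0) count=0: revealed 0 new [(none)] -> total=14
Click 3 (4,2) count=3: revealed 0 new [(none)] -> total=14
Click 4 (2,4) count=2: revealed 1 new [(2,4)] -> total=15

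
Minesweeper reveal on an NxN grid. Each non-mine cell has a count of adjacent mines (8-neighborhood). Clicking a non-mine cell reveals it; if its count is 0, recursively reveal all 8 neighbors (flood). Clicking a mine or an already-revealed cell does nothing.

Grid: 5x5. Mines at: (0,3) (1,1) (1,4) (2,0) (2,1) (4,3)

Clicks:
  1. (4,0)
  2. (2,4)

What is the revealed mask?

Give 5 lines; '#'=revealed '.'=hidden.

Click 1 (4,0) count=0: revealed 6 new [(3,0) (3,1) (3,2) (4,0) (4,1) (4,2)] -> total=6
Click 2 (2,4) count=1: revealed 1 new [(2,4)] -> total=7

Answer: .....
.....
....#
###..
###..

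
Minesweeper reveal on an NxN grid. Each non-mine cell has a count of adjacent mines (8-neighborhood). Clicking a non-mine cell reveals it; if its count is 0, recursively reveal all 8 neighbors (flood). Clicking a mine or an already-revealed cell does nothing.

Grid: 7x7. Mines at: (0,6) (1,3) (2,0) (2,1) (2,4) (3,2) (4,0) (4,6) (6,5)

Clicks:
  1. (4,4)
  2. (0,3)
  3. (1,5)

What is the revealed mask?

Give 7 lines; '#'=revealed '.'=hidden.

Click 1 (4,4) count=0: revealed 19 new [(3,3) (3,4) (3,5) (4,1) (4,2) (4,3) (4,4) (4,5) (5,0) (5,1) (5,2) (5,3) (5,4) (5,5) (6,0) (6,1) (6,2) (6,3) (6,4)] -> total=19
Click 2 (0,3) count=1: revealed 1 new [(0,3)] -> total=20
Click 3 (1,5) count=2: revealed 1 new [(1,5)] -> total=21

Answer: ...#...
.....#.
.......
...###.
.#####.
######.
#####..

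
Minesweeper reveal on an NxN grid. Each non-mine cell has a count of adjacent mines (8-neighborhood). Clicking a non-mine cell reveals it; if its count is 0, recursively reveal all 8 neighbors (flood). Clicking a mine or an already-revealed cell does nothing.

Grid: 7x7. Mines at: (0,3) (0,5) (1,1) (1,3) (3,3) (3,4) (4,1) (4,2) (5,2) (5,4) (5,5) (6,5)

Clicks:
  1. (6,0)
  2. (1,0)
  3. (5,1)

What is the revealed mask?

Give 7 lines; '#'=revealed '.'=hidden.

Click 1 (6,0) count=0: revealed 4 new [(5,0) (5,1) (6,0) (6,1)] -> total=4
Click 2 (1,0) count=1: revealed 1 new [(1,0)] -> total=5
Click 3 (5,1) count=3: revealed 0 new [(none)] -> total=5

Answer: .......
#......
.......
.......
.......
##.....
##.....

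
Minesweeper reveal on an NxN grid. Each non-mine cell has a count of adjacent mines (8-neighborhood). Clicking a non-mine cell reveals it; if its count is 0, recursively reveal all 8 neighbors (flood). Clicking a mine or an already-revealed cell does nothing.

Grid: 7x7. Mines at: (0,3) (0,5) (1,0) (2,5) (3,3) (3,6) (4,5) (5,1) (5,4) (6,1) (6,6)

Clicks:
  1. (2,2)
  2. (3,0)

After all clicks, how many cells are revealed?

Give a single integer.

Click 1 (2,2) count=1: revealed 1 new [(2,2)] -> total=1
Click 2 (3,0) count=0: revealed 8 new [(2,0) (2,1) (3,0) (3,1) (3,2) (4,0) (4,1) (4,2)] -> total=9

Answer: 9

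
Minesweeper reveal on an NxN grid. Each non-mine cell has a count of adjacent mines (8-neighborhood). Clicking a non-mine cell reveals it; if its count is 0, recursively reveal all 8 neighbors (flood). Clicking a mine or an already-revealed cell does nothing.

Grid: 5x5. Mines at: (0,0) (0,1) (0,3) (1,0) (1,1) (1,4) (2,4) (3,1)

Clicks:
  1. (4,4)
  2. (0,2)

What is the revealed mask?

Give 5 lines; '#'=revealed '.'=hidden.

Click 1 (4,4) count=0: revealed 6 new [(3,2) (3,3) (3,4) (4,2) (4,3) (4,4)] -> total=6
Click 2 (0,2) count=3: revealed 1 new [(0,2)] -> total=7

Answer: ..#..
.....
.....
..###
..###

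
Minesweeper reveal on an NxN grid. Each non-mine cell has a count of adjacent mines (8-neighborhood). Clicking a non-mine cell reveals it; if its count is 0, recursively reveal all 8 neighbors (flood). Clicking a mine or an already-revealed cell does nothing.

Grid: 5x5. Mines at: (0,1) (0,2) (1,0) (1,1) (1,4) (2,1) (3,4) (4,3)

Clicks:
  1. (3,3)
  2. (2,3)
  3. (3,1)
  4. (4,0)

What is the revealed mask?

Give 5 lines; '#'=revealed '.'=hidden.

Click 1 (3,3) count=2: revealed 1 new [(3,3)] -> total=1
Click 2 (2,3) count=2: revealed 1 new [(2,3)] -> total=2
Click 3 (3,1) count=1: revealed 1 new [(3,1)] -> total=3
Click 4 (4,0) count=0: revealed 5 new [(3,0) (3,2) (4,0) (4,1) (4,2)] -> total=8

Answer: .....
.....
...#.
####.
###..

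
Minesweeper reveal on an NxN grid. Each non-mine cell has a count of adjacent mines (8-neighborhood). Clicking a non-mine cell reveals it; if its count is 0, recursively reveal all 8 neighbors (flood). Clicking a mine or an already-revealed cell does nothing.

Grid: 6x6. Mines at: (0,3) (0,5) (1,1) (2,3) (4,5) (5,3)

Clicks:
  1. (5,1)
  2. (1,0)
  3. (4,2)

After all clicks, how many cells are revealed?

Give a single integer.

Answer: 13

Derivation:
Click 1 (5,1) count=0: revealed 12 new [(2,0) (2,1) (2,2) (3,0) (3,1) (3,2) (4,0) (4,1) (4,2) (5,0) (5,1) (5,2)] -> total=12
Click 2 (1,0) count=1: revealed 1 new [(1,0)] -> total=13
Click 3 (4,2) count=1: revealed 0 new [(none)] -> total=13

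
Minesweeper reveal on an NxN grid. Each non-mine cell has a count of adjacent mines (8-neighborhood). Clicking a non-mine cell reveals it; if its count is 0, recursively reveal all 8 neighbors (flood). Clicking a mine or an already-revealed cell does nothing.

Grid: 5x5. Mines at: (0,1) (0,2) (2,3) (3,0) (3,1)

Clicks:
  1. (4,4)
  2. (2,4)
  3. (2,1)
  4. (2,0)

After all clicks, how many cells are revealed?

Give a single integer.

Click 1 (4,4) count=0: revealed 6 new [(3,2) (3,3) (3,4) (4,2) (4,3) (4,4)] -> total=6
Click 2 (2,4) count=1: revealed 1 new [(2,4)] -> total=7
Click 3 (2,1) count=2: revealed 1 new [(2,1)] -> total=8
Click 4 (2,0) count=2: revealed 1 new [(2,0)] -> total=9

Answer: 9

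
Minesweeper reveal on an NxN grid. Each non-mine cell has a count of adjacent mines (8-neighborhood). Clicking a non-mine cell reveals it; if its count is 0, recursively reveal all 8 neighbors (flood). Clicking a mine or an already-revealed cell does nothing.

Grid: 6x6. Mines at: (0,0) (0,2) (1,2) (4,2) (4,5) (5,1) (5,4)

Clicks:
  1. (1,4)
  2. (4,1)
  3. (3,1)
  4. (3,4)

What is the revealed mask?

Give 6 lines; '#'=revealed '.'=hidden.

Answer: ...###
...###
...###
.#.###
.#....
......

Derivation:
Click 1 (1,4) count=0: revealed 12 new [(0,3) (0,4) (0,5) (1,3) (1,4) (1,5) (2,3) (2,4) (2,5) (3,3) (3,4) (3,5)] -> total=12
Click 2 (4,1) count=2: revealed 1 new [(4,1)] -> total=13
Click 3 (3,1) count=1: revealed 1 new [(3,1)] -> total=14
Click 4 (3,4) count=1: revealed 0 new [(none)] -> total=14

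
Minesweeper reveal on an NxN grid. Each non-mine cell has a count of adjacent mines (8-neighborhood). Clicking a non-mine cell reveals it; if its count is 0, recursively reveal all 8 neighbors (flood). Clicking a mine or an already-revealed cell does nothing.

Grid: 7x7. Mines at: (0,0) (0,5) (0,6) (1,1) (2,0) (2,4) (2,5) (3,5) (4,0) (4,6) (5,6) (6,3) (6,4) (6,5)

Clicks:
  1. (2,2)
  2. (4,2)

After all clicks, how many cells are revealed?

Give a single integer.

Answer: 15

Derivation:
Click 1 (2,2) count=1: revealed 1 new [(2,2)] -> total=1
Click 2 (4,2) count=0: revealed 14 new [(2,1) (2,3) (3,1) (3,2) (3,3) (3,4) (4,1) (4,2) (4,3) (4,4) (5,1) (5,2) (5,3) (5,4)] -> total=15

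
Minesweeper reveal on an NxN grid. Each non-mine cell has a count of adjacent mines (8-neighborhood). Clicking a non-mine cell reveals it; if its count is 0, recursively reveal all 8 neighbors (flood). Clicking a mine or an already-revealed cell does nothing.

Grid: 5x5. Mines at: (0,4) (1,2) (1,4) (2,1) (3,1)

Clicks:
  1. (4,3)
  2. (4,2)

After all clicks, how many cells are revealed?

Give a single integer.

Click 1 (4,3) count=0: revealed 9 new [(2,2) (2,3) (2,4) (3,2) (3,3) (3,4) (4,2) (4,3) (4,4)] -> total=9
Click 2 (4,2) count=1: revealed 0 new [(none)] -> total=9

Answer: 9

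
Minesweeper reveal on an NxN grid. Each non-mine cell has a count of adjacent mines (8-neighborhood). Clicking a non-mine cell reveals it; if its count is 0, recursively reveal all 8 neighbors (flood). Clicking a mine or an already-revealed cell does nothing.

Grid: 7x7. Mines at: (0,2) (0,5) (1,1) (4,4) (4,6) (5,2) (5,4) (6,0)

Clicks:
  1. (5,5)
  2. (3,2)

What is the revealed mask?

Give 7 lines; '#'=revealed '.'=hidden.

Answer: .......
..#####
#######
#######
####...
##...#.
.......

Derivation:
Click 1 (5,5) count=3: revealed 1 new [(5,5)] -> total=1
Click 2 (3,2) count=0: revealed 25 new [(1,2) (1,3) (1,4) (1,5) (1,6) (2,0) (2,1) (2,2) (2,3) (2,4) (2,5) (2,6) (3,0) (3,1) (3,2) (3,3) (3,4) (3,5) (3,6) (4,0) (4,1) (4,2) (4,3) (5,0) (5,1)] -> total=26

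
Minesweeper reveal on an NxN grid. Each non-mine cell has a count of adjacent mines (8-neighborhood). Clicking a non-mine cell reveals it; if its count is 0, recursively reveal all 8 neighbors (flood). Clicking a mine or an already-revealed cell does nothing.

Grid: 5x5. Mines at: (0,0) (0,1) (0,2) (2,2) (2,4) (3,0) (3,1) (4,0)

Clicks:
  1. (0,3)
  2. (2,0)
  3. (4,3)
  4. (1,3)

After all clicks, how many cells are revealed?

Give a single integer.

Answer: 9

Derivation:
Click 1 (0,3) count=1: revealed 1 new [(0,3)] -> total=1
Click 2 (2,0) count=2: revealed 1 new [(2,0)] -> total=2
Click 3 (4,3) count=0: revealed 6 new [(3,2) (3,3) (3,4) (4,2) (4,3) (4,4)] -> total=8
Click 4 (1,3) count=3: revealed 1 new [(1,3)] -> total=9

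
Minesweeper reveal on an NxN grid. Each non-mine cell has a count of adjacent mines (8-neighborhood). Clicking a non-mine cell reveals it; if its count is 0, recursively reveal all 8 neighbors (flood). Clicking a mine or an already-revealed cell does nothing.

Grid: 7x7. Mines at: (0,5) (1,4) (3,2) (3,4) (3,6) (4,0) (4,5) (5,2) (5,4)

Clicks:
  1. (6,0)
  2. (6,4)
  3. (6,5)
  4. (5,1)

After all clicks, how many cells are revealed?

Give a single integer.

Answer: 6

Derivation:
Click 1 (6,0) count=0: revealed 4 new [(5,0) (5,1) (6,0) (6,1)] -> total=4
Click 2 (6,4) count=1: revealed 1 new [(6,4)] -> total=5
Click 3 (6,5) count=1: revealed 1 new [(6,5)] -> total=6
Click 4 (5,1) count=2: revealed 0 new [(none)] -> total=6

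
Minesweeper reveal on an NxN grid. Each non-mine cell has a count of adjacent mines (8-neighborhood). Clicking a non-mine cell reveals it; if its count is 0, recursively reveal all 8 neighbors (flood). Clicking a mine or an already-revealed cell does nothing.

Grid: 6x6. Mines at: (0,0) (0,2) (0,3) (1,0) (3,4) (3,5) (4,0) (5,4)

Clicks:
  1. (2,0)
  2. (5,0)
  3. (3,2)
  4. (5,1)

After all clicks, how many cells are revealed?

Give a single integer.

Click 1 (2,0) count=1: revealed 1 new [(2,0)] -> total=1
Click 2 (5,0) count=1: revealed 1 new [(5,0)] -> total=2
Click 3 (3,2) count=0: revealed 15 new [(1,1) (1,2) (1,3) (2,1) (2,2) (2,3) (3,1) (3,2) (3,3) (4,1) (4,2) (4,3) (5,1) (5,2) (5,3)] -> total=17
Click 4 (5,1) count=1: revealed 0 new [(none)] -> total=17

Answer: 17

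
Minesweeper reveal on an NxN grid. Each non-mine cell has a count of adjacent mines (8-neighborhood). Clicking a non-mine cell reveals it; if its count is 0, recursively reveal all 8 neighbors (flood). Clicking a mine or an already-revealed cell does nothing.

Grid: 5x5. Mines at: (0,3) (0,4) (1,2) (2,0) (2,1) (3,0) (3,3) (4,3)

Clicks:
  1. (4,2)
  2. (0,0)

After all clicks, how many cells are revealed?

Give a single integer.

Answer: 5

Derivation:
Click 1 (4,2) count=2: revealed 1 new [(4,2)] -> total=1
Click 2 (0,0) count=0: revealed 4 new [(0,0) (0,1) (1,0) (1,1)] -> total=5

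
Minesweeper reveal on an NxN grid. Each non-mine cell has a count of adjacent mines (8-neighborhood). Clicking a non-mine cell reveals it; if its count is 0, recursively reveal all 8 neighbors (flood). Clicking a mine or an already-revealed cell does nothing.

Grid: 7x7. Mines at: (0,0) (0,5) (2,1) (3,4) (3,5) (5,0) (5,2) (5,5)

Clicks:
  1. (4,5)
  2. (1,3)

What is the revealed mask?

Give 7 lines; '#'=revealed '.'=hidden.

Answer: .####..
.####..
..###..
.......
.....#.
.......
.......

Derivation:
Click 1 (4,5) count=3: revealed 1 new [(4,5)] -> total=1
Click 2 (1,3) count=0: revealed 11 new [(0,1) (0,2) (0,3) (0,4) (1,1) (1,2) (1,3) (1,4) (2,2) (2,3) (2,4)] -> total=12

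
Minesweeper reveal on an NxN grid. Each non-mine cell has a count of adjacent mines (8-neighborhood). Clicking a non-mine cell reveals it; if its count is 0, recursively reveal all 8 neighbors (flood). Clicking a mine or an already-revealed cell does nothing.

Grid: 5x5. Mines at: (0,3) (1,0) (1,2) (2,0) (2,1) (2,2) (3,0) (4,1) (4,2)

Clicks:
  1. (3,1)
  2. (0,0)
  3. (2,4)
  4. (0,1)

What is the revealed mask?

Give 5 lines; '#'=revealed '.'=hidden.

Click 1 (3,1) count=6: revealed 1 new [(3,1)] -> total=1
Click 2 (0,0) count=1: revealed 1 new [(0,0)] -> total=2
Click 3 (2,4) count=0: revealed 8 new [(1,3) (1,4) (2,3) (2,4) (3,3) (3,4) (4,3) (4,4)] -> total=10
Click 4 (0,1) count=2: revealed 1 new [(0,1)] -> total=11

Answer: ##...
...##
...##
.#.##
...##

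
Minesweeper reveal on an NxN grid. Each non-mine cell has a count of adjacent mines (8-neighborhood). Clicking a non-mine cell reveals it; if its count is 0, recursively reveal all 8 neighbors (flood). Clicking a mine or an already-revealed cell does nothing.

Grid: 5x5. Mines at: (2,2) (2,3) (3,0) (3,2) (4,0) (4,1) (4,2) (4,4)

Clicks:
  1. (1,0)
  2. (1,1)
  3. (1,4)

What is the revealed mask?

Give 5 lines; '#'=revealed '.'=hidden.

Click 1 (1,0) count=0: revealed 12 new [(0,0) (0,1) (0,2) (0,3) (0,4) (1,0) (1,1) (1,2) (1,3) (1,4) (2,0) (2,1)] -> total=12
Click 2 (1,1) count=1: revealed 0 new [(none)] -> total=12
Click 3 (1,4) count=1: revealed 0 new [(none)] -> total=12

Answer: #####
#####
##...
.....
.....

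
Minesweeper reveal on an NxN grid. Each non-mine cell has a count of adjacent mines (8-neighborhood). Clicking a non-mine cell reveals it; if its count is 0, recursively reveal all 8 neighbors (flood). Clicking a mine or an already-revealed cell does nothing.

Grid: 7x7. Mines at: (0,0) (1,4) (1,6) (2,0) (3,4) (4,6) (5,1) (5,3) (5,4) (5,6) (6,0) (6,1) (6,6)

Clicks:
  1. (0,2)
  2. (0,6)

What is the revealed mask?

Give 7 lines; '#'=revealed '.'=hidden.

Answer: .###..#
.###...
.###...
.###...
.###...
.......
.......

Derivation:
Click 1 (0,2) count=0: revealed 15 new [(0,1) (0,2) (0,3) (1,1) (1,2) (1,3) (2,1) (2,2) (2,3) (3,1) (3,2) (3,3) (4,1) (4,2) (4,3)] -> total=15
Click 2 (0,6) count=1: revealed 1 new [(0,6)] -> total=16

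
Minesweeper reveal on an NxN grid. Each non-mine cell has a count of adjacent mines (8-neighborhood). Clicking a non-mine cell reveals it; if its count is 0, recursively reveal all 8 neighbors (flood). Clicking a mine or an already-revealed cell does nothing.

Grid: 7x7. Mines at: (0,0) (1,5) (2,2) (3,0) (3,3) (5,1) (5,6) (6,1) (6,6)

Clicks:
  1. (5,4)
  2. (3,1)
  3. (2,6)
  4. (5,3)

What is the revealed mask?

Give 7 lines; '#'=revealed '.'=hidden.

Answer: .......
.......
......#
.#.....
..####.
..####.
..####.

Derivation:
Click 1 (5,4) count=0: revealed 12 new [(4,2) (4,3) (4,4) (4,5) (5,2) (5,3) (5,4) (5,5) (6,2) (6,3) (6,4) (6,5)] -> total=12
Click 2 (3,1) count=2: revealed 1 new [(3,1)] -> total=13
Click 3 (2,6) count=1: revealed 1 new [(2,6)] -> total=14
Click 4 (5,3) count=0: revealed 0 new [(none)] -> total=14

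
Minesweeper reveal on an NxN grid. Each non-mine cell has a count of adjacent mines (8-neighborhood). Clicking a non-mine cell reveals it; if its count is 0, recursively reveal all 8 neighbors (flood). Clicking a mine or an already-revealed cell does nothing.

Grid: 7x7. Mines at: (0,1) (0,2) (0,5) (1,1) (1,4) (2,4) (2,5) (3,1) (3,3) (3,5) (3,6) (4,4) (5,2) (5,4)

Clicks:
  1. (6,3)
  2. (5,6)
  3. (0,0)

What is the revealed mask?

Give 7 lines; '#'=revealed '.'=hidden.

Answer: #......
.......
.......
.......
.....##
.....##
...#.##

Derivation:
Click 1 (6,3) count=2: revealed 1 new [(6,3)] -> total=1
Click 2 (5,6) count=0: revealed 6 new [(4,5) (4,6) (5,5) (5,6) (6,5) (6,6)] -> total=7
Click 3 (0,0) count=2: revealed 1 new [(0,0)] -> total=8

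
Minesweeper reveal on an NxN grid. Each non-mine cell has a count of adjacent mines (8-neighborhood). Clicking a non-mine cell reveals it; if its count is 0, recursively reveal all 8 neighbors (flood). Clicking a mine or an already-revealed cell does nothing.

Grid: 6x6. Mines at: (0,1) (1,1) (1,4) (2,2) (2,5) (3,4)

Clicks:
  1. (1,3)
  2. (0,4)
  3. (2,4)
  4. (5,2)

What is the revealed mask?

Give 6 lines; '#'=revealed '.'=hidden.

Answer: ....#.
...#..
##..#.
####..
######
######

Derivation:
Click 1 (1,3) count=2: revealed 1 new [(1,3)] -> total=1
Click 2 (0,4) count=1: revealed 1 new [(0,4)] -> total=2
Click 3 (2,4) count=3: revealed 1 new [(2,4)] -> total=3
Click 4 (5,2) count=0: revealed 18 new [(2,0) (2,1) (3,0) (3,1) (3,2) (3,3) (4,0) (4,1) (4,2) (4,3) (4,4) (4,5) (5,0) (5,1) (5,2) (5,3) (5,4) (5,5)] -> total=21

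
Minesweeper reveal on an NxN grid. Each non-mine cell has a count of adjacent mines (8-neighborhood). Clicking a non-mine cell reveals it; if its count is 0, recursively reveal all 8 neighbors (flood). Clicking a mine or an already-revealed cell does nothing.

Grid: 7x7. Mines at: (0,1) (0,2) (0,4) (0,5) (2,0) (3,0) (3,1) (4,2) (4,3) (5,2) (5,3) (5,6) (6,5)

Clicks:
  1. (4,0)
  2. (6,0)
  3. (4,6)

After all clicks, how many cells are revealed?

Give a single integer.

Click 1 (4,0) count=2: revealed 1 new [(4,0)] -> total=1
Click 2 (6,0) count=0: revealed 5 new [(4,1) (5,0) (5,1) (6,0) (6,1)] -> total=6
Click 3 (4,6) count=1: revealed 1 new [(4,6)] -> total=7

Answer: 7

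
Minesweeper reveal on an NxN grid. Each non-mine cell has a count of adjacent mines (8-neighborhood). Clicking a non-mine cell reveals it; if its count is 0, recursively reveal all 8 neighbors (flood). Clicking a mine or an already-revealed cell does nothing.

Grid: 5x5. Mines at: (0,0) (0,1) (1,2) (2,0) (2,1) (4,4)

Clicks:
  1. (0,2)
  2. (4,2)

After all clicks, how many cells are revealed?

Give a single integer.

Answer: 9

Derivation:
Click 1 (0,2) count=2: revealed 1 new [(0,2)] -> total=1
Click 2 (4,2) count=0: revealed 8 new [(3,0) (3,1) (3,2) (3,3) (4,0) (4,1) (4,2) (4,3)] -> total=9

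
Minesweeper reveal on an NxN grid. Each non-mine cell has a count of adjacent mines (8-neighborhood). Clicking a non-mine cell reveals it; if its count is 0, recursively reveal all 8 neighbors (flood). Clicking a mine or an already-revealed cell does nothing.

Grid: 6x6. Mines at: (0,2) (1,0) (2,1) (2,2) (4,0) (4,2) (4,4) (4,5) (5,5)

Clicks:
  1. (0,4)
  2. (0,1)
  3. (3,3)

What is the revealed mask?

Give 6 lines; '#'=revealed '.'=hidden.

Click 1 (0,4) count=0: revealed 12 new [(0,3) (0,4) (0,5) (1,3) (1,4) (1,5) (2,3) (2,4) (2,5) (3,3) (3,4) (3,5)] -> total=12
Click 2 (0,1) count=2: revealed 1 new [(0,1)] -> total=13
Click 3 (3,3) count=3: revealed 0 new [(none)] -> total=13

Answer: .#.###
...###
...###
...###
......
......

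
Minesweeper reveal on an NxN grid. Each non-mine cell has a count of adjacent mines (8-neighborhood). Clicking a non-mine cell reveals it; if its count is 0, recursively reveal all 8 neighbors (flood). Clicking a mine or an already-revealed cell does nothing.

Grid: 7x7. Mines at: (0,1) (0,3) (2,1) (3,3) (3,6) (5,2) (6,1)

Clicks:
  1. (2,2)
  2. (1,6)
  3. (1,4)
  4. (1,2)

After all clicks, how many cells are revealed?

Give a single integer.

Answer: 11

Derivation:
Click 1 (2,2) count=2: revealed 1 new [(2,2)] -> total=1
Click 2 (1,6) count=0: revealed 9 new [(0,4) (0,5) (0,6) (1,4) (1,5) (1,6) (2,4) (2,5) (2,6)] -> total=10
Click 3 (1,4) count=1: revealed 0 new [(none)] -> total=10
Click 4 (1,2) count=3: revealed 1 new [(1,2)] -> total=11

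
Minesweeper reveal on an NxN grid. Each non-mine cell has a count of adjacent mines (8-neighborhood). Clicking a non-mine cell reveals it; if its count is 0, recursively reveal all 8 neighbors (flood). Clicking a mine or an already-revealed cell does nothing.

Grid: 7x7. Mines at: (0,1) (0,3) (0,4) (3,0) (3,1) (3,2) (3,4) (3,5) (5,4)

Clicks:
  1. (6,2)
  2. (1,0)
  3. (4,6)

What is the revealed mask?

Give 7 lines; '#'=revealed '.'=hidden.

Answer: .......
#......
.......
.......
####..#
####...
####...

Derivation:
Click 1 (6,2) count=0: revealed 12 new [(4,0) (4,1) (4,2) (4,3) (5,0) (5,1) (5,2) (5,3) (6,0) (6,1) (6,2) (6,3)] -> total=12
Click 2 (1,0) count=1: revealed 1 new [(1,0)] -> total=13
Click 3 (4,6) count=1: revealed 1 new [(4,6)] -> total=14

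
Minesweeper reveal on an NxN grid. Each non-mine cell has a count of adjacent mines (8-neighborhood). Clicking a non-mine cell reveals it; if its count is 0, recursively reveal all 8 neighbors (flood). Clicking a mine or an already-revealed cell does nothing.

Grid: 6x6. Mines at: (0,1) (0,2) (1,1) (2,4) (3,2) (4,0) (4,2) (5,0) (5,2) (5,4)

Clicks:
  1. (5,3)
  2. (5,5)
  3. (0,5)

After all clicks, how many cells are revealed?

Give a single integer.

Click 1 (5,3) count=3: revealed 1 new [(5,3)] -> total=1
Click 2 (5,5) count=1: revealed 1 new [(5,5)] -> total=2
Click 3 (0,5) count=0: revealed 6 new [(0,3) (0,4) (0,5) (1,3) (1,4) (1,5)] -> total=8

Answer: 8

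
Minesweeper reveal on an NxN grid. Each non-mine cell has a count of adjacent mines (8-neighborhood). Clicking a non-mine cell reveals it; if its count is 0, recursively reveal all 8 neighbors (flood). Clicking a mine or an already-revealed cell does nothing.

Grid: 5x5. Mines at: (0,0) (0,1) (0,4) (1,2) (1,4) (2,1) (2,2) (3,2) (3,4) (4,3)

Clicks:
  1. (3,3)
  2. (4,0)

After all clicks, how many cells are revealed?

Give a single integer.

Answer: 5

Derivation:
Click 1 (3,3) count=4: revealed 1 new [(3,3)] -> total=1
Click 2 (4,0) count=0: revealed 4 new [(3,0) (3,1) (4,0) (4,1)] -> total=5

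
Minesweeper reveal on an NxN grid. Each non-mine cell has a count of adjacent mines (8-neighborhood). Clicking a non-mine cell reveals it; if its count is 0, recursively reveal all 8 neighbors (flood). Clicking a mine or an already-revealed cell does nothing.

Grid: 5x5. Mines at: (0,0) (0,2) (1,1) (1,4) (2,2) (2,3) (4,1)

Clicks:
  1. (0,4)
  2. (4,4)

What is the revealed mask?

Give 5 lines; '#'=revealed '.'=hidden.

Answer: ....#
.....
.....
..###
..###

Derivation:
Click 1 (0,4) count=1: revealed 1 new [(0,4)] -> total=1
Click 2 (4,4) count=0: revealed 6 new [(3,2) (3,3) (3,4) (4,2) (4,3) (4,4)] -> total=7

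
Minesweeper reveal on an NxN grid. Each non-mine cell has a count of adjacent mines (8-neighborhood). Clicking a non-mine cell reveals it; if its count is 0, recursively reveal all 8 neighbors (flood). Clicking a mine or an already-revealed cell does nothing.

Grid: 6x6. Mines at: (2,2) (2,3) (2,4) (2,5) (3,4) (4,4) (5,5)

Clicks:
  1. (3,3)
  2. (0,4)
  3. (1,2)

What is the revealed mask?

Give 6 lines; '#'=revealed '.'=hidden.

Click 1 (3,3) count=5: revealed 1 new [(3,3)] -> total=1
Click 2 (0,4) count=0: revealed 25 new [(0,0) (0,1) (0,2) (0,3) (0,4) (0,5) (1,0) (1,1) (1,2) (1,3) (1,4) (1,5) (2,0) (2,1) (3,0) (3,1) (3,2) (4,0) (4,1) (4,2) (4,3) (5,0) (5,1) (5,2) (5,3)] -> total=26
Click 3 (1,2) count=2: revealed 0 new [(none)] -> total=26

Answer: ######
######
##....
####..
####..
####..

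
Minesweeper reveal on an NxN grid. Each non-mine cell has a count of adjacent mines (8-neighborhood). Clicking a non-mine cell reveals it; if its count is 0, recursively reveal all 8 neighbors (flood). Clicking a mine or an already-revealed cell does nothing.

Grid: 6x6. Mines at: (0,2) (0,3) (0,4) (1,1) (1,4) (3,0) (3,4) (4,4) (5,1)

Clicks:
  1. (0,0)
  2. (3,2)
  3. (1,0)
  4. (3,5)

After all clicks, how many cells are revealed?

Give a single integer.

Answer: 12

Derivation:
Click 1 (0,0) count=1: revealed 1 new [(0,0)] -> total=1
Click 2 (3,2) count=0: revealed 9 new [(2,1) (2,2) (2,3) (3,1) (3,2) (3,3) (4,1) (4,2) (4,3)] -> total=10
Click 3 (1,0) count=1: revealed 1 new [(1,0)] -> total=11
Click 4 (3,5) count=2: revealed 1 new [(3,5)] -> total=12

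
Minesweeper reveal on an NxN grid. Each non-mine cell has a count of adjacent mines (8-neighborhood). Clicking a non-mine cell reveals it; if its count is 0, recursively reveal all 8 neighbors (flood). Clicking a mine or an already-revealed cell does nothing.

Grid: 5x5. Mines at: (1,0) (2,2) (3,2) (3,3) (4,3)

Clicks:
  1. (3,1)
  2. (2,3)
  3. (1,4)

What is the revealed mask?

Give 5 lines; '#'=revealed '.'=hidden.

Answer: .####
.####
...##
.#...
.....

Derivation:
Click 1 (3,1) count=2: revealed 1 new [(3,1)] -> total=1
Click 2 (2,3) count=3: revealed 1 new [(2,3)] -> total=2
Click 3 (1,4) count=0: revealed 9 new [(0,1) (0,2) (0,3) (0,4) (1,1) (1,2) (1,3) (1,4) (2,4)] -> total=11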